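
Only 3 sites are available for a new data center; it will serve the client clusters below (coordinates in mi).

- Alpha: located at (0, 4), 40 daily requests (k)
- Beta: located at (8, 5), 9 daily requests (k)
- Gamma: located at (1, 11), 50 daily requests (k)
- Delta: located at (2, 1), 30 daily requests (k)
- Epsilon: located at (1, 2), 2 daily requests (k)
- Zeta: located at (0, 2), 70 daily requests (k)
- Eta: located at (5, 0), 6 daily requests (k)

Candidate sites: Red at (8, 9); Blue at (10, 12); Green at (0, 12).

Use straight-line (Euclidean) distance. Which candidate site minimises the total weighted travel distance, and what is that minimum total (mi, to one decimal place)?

Green, total 1619.9 mi

Total weighted distance at each candidate:
  Red (8, 9): total = 1898.2
  Blue (10, 12): total = 2533.4
  Green (0, 12): total = 1619.9
Minimum is at Green with total 1619.9 mi.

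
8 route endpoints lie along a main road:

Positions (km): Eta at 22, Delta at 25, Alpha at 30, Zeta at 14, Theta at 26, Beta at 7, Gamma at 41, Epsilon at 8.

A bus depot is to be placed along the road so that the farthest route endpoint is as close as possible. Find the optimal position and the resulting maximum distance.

location 24, max distance 17

The 1-center on a line is the midpoint of the two extreme points: leftmost at 7, rightmost at 41.
Optimal location = (7 + 41)/2 = 24; maximum distance = (41 − 7)/2 = 17.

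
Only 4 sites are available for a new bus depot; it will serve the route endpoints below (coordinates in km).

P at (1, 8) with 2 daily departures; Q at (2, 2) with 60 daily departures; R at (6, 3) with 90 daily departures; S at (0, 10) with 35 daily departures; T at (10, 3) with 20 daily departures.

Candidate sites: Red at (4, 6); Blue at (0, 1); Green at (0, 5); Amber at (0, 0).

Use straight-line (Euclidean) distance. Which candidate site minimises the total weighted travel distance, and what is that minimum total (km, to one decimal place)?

Red, total 932.2 km

Total weighted distance at each candidate:
  Red (4, 6): total = 932.2
  Blue (0, 1): total = 1236.5
  Green (0, 5): total = 1170.8
  Amber (0, 0): total = 1348.4
Minimum is at Red with total 932.2 km.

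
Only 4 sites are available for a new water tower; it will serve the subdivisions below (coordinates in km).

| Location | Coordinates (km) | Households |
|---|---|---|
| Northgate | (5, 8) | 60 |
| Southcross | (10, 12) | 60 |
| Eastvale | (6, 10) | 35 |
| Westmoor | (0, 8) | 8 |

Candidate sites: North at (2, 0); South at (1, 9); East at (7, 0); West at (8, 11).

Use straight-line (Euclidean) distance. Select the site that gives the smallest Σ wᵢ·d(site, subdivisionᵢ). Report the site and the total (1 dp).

Total weighted distance at each candidate:
  North (2, 0): total = 1820.9
  South (1, 9): total = 1006.4
  East (7, 0): total = 1673.7
  West (8, 11): total = 535.3
Minimum is at West with total 535.3 km.

West, total 535.3 km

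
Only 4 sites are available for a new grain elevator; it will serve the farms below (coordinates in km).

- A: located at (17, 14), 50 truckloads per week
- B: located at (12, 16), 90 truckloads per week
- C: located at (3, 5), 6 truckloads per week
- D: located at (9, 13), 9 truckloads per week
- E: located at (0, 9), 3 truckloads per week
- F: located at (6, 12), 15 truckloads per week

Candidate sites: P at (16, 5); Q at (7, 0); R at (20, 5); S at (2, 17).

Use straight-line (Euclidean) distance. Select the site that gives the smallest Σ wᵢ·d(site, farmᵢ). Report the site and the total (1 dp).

Total weighted distance at each candidate:
  P (16, 5): total = 1912.4
  Q (7, 0): total = 2740.5
  R (20, 5): total = 2218.9
  S (2, 17): total = 1934.9
Minimum is at P with total 1912.4 km.

P, total 1912.4 km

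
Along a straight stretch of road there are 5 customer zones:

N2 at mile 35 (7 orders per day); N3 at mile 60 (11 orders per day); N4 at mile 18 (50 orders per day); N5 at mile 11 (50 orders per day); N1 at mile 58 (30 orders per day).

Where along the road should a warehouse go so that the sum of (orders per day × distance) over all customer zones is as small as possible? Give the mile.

x = 18

For a sum of weighted absolute distances on a line, the optimum is the weighted median (not the mean). Total weight W = 148; half-weight = 74.
Sort by position and accumulate weight:
  mile 11 (N5, w=50) → cum 50
  mile 18 (N4, w=50) → cum 100  ≥ 74 → median here
  mile 35 (N2, w=7) → cum 107
  mile 58 (N1, w=30) → cum 137
  mile 60 (N3, w=11) → cum 148
Optimal location: mile 18.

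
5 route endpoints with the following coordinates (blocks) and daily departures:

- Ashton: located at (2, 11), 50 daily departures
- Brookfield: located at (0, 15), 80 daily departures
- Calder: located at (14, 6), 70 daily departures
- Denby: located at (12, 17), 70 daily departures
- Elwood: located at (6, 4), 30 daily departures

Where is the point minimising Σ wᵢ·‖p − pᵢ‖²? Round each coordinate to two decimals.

(7.00, 11.60)

The minimiser of Σwᵢ‖p−pᵢ‖² is the weighted centroid p* = (Σwᵢpᵢ)/(Σwᵢ).
Σwᵢ = 300.
Σwᵢxᵢ = 50·2 + 80·0 + 70·14 + 70·12 + 30·6 = 2100.
Σwᵢyᵢ = 50·11 + 80·15 + 70·6 + 70·17 + 30·4 = 3480.
x* = 2100/300 = 7.00, y* = 3480/300 = 11.60.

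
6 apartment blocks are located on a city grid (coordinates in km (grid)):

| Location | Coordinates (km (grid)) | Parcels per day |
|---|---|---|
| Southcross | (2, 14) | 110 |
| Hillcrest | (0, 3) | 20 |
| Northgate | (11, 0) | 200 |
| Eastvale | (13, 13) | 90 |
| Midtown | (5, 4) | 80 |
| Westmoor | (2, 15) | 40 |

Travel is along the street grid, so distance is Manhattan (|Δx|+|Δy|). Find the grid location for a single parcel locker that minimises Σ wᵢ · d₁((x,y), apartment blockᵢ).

Manhattan distance separates: Σwᵢ(|x−xᵢ|+|y−yᵢ|) = Σwᵢ|x−xᵢ| + Σwᵢ|y−yᵢ|, so x and y are optimised independently as 1-D weighted medians.
Total weight W = 540; half = 270.
x-coordinate, sorted with cumulative weight:
  x=0 (Hillcrest, w=20) cum 20
  x=2 (Southcross, w=110) cum 130
  x=2 (Westmoor, w=40) cum 170
  x=5 (Midtown, w=80) cum 250
  x=11 (Northgate, w=200) cum 450  ← median
  x=13 (Eastvale, w=90) cum 540
⇒ x* = 11
y-coordinate, sorted with cumulative weight:
  y=0 (Northgate, w=200) cum 200
  y=3 (Hillcrest, w=20) cum 220
  y=4 (Midtown, w=80) cum 300  ← median
  y=13 (Eastvale, w=90) cum 390
  y=14 (Southcross, w=110) cum 500
  y=15 (Westmoor, w=40) cum 540
⇒ y* = 4

(11, 4)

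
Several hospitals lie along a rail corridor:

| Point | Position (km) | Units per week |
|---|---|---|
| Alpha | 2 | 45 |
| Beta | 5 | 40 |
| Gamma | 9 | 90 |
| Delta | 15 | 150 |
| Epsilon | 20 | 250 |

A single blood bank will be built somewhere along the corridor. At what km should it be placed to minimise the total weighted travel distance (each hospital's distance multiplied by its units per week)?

For a sum of weighted absolute distances on a line, the optimum is the weighted median (not the mean). Total weight W = 575; half-weight = 287.5.
Sort by position and accumulate weight:
  km 2 (Alpha, w=45) → cum 45
  km 5 (Beta, w=40) → cum 85
  km 9 (Gamma, w=90) → cum 175
  km 15 (Delta, w=150) → cum 325  ≥ 287.5 → median here
  km 20 (Epsilon, w=250) → cum 575
Optimal location: km 15.

x = 15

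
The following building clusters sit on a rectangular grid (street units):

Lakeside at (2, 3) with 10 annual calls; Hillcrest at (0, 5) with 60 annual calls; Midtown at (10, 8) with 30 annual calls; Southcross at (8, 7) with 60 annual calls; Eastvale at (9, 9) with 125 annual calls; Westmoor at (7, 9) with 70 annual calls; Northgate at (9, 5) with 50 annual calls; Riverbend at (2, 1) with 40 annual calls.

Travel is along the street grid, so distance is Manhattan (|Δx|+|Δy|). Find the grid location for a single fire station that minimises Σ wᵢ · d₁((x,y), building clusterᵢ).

Manhattan distance separates: Σwᵢ(|x−xᵢ|+|y−yᵢ|) = Σwᵢ|x−xᵢ| + Σwᵢ|y−yᵢ|, so x and y are optimised independently as 1-D weighted medians.
Total weight W = 445; half = 222.5.
x-coordinate, sorted with cumulative weight:
  x=0 (Hillcrest, w=60) cum 60
  x=2 (Lakeside, w=10) cum 70
  x=2 (Riverbend, w=40) cum 110
  x=7 (Westmoor, w=70) cum 180
  x=8 (Southcross, w=60) cum 240  ← median
  x=9 (Eastvale, w=125) cum 365
  x=9 (Northgate, w=50) cum 415
  x=10 (Midtown, w=30) cum 445
⇒ x* = 8
y-coordinate, sorted with cumulative weight:
  y=1 (Riverbend, w=40) cum 40
  y=3 (Lakeside, w=10) cum 50
  y=5 (Hillcrest, w=60) cum 110
  y=5 (Northgate, w=50) cum 160
  y=7 (Southcross, w=60) cum 220
  y=8 (Midtown, w=30) cum 250  ← median
  y=9 (Eastvale, w=125) cum 375
  y=9 (Westmoor, w=70) cum 445
⇒ y* = 8

(8, 8)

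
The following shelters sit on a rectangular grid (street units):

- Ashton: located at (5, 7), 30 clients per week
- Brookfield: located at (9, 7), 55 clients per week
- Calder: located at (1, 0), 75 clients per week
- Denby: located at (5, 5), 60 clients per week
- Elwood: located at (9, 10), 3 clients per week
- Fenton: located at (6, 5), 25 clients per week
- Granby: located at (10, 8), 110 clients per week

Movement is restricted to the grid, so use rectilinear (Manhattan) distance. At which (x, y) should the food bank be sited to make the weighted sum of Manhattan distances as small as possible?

Manhattan distance separates: Σwᵢ(|x−xᵢ|+|y−yᵢ|) = Σwᵢ|x−xᵢ| + Σwᵢ|y−yᵢ|, so x and y are optimised independently as 1-D weighted medians.
Total weight W = 358; half = 179.
x-coordinate, sorted with cumulative weight:
  x=1 (Calder, w=75) cum 75
  x=5 (Ashton, w=30) cum 105
  x=5 (Denby, w=60) cum 165
  x=6 (Fenton, w=25) cum 190  ← median
  x=9 (Brookfield, w=55) cum 245
  x=9 (Elwood, w=3) cum 248
  x=10 (Granby, w=110) cum 358
⇒ x* = 6
y-coordinate, sorted with cumulative weight:
  y=0 (Calder, w=75) cum 75
  y=5 (Denby, w=60) cum 135
  y=5 (Fenton, w=25) cum 160
  y=7 (Ashton, w=30) cum 190  ← median
  y=7 (Brookfield, w=55) cum 245
  y=8 (Granby, w=110) cum 355
  y=10 (Elwood, w=3) cum 358
⇒ y* = 7

(6, 7)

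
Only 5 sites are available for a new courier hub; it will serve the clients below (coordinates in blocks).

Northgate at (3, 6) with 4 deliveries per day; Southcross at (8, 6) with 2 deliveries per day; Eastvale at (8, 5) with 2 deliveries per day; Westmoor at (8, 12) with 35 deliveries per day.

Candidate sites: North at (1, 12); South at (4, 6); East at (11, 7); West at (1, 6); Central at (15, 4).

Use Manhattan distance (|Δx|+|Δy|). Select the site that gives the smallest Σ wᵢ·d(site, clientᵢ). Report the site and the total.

North, total 331 blocks

Total weighted distance at each candidate:
  North (1, 12): total = 331
  South (4, 6): total = 372
  East (11, 7): total = 334
  West (1, 6): total = 493
  Central (15, 4): total = 615
Minimum is at North with total 331 blocks.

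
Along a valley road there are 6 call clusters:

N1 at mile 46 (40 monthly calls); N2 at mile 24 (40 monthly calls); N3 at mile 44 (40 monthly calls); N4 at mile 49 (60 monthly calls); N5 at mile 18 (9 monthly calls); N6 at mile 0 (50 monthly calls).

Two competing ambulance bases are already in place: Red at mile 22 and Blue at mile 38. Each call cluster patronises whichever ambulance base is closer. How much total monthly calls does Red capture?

99

The indifferent point is the midpoint (22+38)/2 = 30; call clusters left of it (closer to Red at 22) go to Red, those right go to Blue.
  N6 at 0 (w=50) → Red
  N5 at 18 (w=9) → Red
  N2 at 24 (w=40) → Red
  N3 at 44 (w=40) → Blue
  N1 at 46 (w=40) → Blue
  N4 at 49 (w=60) → Blue
Red captures 99; Blue captures 140.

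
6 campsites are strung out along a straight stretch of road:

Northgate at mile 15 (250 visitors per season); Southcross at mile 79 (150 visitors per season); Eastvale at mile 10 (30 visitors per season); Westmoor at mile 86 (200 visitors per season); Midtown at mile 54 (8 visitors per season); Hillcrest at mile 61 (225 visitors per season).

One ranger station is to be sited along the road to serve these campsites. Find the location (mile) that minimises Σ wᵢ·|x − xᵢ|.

For a sum of weighted absolute distances on a line, the optimum is the weighted median (not the mean). Total weight W = 863; half-weight = 431.5.
Sort by position and accumulate weight:
  mile 10 (Eastvale, w=30) → cum 30
  mile 15 (Northgate, w=250) → cum 280
  mile 54 (Midtown, w=8) → cum 288
  mile 61 (Hillcrest, w=225) → cum 513  ≥ 431.5 → median here
  mile 79 (Southcross, w=150) → cum 663
  mile 86 (Westmoor, w=200) → cum 863
Optimal location: mile 61.

x = 61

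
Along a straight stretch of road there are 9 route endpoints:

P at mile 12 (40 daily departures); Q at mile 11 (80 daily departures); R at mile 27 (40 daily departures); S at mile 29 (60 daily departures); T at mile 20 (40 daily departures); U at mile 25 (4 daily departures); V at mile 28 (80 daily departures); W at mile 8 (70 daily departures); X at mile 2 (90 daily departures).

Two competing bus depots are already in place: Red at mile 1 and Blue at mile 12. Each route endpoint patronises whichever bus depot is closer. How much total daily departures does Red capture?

90

The indifferent point is the midpoint (1+12)/2 = 6.5; route endpoints left of it (closer to Red at 1) go to Red, those right go to Blue.
  X at 2 (w=90) → Red
  W at 8 (w=70) → Blue
  Q at 11 (w=80) → Blue
  P at 12 (w=40) → Blue
  T at 20 (w=40) → Blue
  U at 25 (w=4) → Blue
  R at 27 (w=40) → Blue
  V at 28 (w=80) → Blue
  S at 29 (w=60) → Blue
Red captures 90; Blue captures 414.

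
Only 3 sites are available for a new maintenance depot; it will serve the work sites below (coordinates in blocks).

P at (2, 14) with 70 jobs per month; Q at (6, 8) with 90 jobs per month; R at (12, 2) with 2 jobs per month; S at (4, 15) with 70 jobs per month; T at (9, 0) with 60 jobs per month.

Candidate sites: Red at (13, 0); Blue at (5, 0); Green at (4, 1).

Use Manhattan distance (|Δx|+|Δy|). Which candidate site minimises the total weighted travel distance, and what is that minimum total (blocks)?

Total weighted distance at each candidate:
  Red (13, 0): total = 5026
  Blue (5, 0): total = 3378
  Green (4, 1): total = 3218
Minimum is at Green with total 3218 blocks.

Green, total 3218 blocks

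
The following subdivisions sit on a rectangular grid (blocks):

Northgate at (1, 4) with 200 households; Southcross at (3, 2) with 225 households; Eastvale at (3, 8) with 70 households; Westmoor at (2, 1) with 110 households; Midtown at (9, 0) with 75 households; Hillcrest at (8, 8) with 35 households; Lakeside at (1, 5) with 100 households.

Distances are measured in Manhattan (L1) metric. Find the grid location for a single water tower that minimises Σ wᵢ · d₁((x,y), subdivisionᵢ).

(2, 2)

Manhattan distance separates: Σwᵢ(|x−xᵢ|+|y−yᵢ|) = Σwᵢ|x−xᵢ| + Σwᵢ|y−yᵢ|, so x and y are optimised independently as 1-D weighted medians.
Total weight W = 815; half = 407.5.
x-coordinate, sorted with cumulative weight:
  x=1 (Northgate, w=200) cum 200
  x=1 (Lakeside, w=100) cum 300
  x=2 (Westmoor, w=110) cum 410  ← median
  x=3 (Southcross, w=225) cum 635
  x=3 (Eastvale, w=70) cum 705
  x=8 (Hillcrest, w=35) cum 740
  x=9 (Midtown, w=75) cum 815
⇒ x* = 2
y-coordinate, sorted with cumulative weight:
  y=0 (Midtown, w=75) cum 75
  y=1 (Westmoor, w=110) cum 185
  y=2 (Southcross, w=225) cum 410  ← median
  y=4 (Northgate, w=200) cum 610
  y=5 (Lakeside, w=100) cum 710
  y=8 (Eastvale, w=70) cum 780
  y=8 (Hillcrest, w=35) cum 815
⇒ y* = 2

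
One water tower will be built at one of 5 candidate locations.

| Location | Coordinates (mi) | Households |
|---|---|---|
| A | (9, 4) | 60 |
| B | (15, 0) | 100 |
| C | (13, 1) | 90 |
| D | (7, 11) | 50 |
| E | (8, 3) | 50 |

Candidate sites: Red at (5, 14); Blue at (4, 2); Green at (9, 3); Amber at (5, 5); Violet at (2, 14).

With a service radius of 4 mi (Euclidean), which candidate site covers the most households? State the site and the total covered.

Coverage radius r = 4 mi; a point is covered iff (Δx)²+(Δy)² ≤ 4² = 16.
  Red (5, 14): covers {D} → 50
  Blue (4, 2): covers {none} → 0
  Green (9, 3): covers {A, E} → 110
  Amber (5, 5): covers {E} → 50
  Violet (2, 14): covers {none} → 0
Maximum coverage at Green: 110 households.

Green, covering 110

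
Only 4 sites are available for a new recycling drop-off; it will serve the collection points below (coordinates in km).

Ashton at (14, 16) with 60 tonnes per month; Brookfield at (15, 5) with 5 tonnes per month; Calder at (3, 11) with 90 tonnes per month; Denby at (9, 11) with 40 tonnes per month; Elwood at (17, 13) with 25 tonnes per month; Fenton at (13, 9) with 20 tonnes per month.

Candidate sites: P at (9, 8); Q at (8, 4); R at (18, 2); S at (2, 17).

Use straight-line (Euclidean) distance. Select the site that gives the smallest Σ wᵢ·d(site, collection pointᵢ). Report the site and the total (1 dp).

P, total 1641.6 km

Total weighted distance at each candidate:
  P (9, 8): total = 1641.6
  Q (8, 4): total = 2357.0
  R (18, 2): total = 3426.5
  S (2, 17): total = 2387.3
Minimum is at P with total 1641.6 km.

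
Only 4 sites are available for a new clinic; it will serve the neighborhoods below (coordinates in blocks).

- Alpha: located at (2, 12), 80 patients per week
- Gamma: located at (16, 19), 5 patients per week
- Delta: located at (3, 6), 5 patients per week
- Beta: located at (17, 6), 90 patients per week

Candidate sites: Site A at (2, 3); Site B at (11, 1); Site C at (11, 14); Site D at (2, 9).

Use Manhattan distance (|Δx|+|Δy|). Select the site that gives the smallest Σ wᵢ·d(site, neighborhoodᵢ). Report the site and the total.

Total weighted distance at each candidate:
  Site A (2, 3): total = 2510
  Site B (11, 1): total = 2770
  Site C (11, 14): total = 2270
  Site D (2, 9): total = 2000
Minimum is at Site D with total 2000 blocks.

Site D, total 2000 blocks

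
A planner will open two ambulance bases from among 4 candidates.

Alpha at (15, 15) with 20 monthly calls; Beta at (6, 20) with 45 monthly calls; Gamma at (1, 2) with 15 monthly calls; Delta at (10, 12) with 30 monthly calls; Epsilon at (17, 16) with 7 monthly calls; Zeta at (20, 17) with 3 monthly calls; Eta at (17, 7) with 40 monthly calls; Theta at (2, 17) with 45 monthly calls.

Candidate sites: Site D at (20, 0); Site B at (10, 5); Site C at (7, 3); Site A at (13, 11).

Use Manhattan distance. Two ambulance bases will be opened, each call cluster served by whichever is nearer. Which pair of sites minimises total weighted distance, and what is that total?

{Site C, Site A}, total 2252

Evaluate every pair (each demand assigned to the nearer of the two):
  {Site C, Site A}: total = 2252
  {Site B, Site A}: total = 2327
  {Site D, Site A}: total = 2462
  {Site B, Site C}: total = 2832
  {Site D, Site B}: total = 2982
  {Site D, Site C}: total = 3114
Best pair: {Site C, Site A} with total 2252.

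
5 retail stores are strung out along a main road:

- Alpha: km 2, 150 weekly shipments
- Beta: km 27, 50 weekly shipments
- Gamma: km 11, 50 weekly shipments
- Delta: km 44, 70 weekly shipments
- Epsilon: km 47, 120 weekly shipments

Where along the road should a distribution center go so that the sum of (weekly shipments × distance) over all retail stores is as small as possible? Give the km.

For a sum of weighted absolute distances on a line, the optimum is the weighted median (not the mean). Total weight W = 440; half-weight = 220.
Sort by position and accumulate weight:
  km 2 (Alpha, w=150) → cum 150
  km 11 (Gamma, w=50) → cum 200
  km 27 (Beta, w=50) → cum 250  ≥ 220 → median here
  km 44 (Delta, w=70) → cum 320
  km 47 (Epsilon, w=120) → cum 440
Optimal location: km 27.

x = 27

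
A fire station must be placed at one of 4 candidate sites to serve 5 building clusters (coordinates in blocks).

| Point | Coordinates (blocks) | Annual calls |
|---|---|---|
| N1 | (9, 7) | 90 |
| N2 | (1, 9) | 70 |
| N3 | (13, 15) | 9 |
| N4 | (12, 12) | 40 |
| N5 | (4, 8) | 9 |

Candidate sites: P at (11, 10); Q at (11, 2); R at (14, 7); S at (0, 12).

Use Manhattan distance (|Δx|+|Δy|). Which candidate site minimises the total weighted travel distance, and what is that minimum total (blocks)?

Total weighted distance at each candidate:
  P (11, 10): total = 1484
  Q (11, 2): total = 2512
  R (14, 7): total = 1960
  S (0, 12): total = 2236
Minimum is at P with total 1484 blocks.

P, total 1484 blocks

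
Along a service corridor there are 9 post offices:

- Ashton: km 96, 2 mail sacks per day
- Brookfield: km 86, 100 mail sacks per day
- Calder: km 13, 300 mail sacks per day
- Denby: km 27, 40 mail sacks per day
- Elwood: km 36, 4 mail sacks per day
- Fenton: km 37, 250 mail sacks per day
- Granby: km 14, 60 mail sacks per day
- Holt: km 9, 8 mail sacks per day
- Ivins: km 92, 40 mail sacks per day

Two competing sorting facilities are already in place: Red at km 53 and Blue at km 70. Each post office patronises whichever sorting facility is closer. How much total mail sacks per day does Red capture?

The indifferent point is the midpoint (53+70)/2 = 61.5; post offices left of it (closer to Red at 53) go to Red, those right go to Blue.
  Holt at 9 (w=8) → Red
  Calder at 13 (w=300) → Red
  Granby at 14 (w=60) → Red
  Denby at 27 (w=40) → Red
  Elwood at 36 (w=4) → Red
  Fenton at 37 (w=250) → Red
  Brookfield at 86 (w=100) → Blue
  Ivins at 92 (w=40) → Blue
  Ashton at 96 (w=2) → Blue
Red captures 662; Blue captures 142.

662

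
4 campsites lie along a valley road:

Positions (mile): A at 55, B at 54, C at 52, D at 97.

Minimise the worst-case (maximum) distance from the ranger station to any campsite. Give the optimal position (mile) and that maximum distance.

The 1-center on a line is the midpoint of the two extreme points: leftmost at 52, rightmost at 97.
Optimal location = (52 + 97)/2 = 74.5; maximum distance = (97 − 52)/2 = 22.5.

location 74.5, max distance 22.5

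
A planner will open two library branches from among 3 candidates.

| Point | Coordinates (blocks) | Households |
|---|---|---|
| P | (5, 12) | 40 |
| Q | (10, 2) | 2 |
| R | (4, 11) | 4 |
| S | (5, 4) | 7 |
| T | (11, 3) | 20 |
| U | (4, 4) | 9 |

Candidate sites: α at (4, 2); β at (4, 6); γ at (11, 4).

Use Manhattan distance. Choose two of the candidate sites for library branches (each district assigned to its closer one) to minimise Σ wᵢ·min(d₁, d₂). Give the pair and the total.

Evaluate every pair (each demand assigned to the nearer of the two):
  {β, γ}: total = 365
  {α, β}: total = 511
  {α, γ}: total = 541
Best pair: {β, γ} with total 365.

{β, γ}, total 365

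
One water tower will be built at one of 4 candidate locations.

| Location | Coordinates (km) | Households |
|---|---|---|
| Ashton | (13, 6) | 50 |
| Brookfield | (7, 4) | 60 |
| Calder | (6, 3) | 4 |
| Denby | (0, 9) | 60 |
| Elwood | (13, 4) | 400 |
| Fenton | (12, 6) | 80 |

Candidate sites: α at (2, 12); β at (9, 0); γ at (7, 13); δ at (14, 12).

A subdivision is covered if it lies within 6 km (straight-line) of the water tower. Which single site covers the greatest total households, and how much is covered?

β, covering 464

Coverage radius r = 6 km; a point is covered iff (Δx)²+(Δy)² ≤ 6² = 36.
  α (2, 12): covers {Denby} → 60
  β (9, 0): covers {Brookfield, Calder, Elwood} → 464
  γ (7, 13): covers {none} → 0
  δ (14, 12): covers {none} → 0
Maximum coverage at β: 464 households.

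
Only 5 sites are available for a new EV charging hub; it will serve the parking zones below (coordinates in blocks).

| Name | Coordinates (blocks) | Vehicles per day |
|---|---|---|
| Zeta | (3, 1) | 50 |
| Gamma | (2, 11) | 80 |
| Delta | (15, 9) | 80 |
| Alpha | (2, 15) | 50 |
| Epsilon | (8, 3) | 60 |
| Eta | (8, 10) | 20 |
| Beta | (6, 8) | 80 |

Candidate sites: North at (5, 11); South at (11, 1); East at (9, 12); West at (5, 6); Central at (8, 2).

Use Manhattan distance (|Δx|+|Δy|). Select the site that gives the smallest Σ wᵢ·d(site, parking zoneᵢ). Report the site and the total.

Total weighted distance at each candidate:
  North (5, 11): total = 3210
  South (11, 1): total = 5530
  East (9, 12): total = 3930
  West (5, 6): total = 3370
  Central (8, 2): total = 4430
Minimum is at North with total 3210 blocks.

North, total 3210 blocks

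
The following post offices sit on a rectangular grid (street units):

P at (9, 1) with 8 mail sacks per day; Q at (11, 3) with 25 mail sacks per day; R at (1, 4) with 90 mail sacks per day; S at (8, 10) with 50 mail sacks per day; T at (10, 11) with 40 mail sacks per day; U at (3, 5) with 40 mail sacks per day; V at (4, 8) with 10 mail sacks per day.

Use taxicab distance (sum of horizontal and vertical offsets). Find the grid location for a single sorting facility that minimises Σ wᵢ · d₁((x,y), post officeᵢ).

(4, 5)

Manhattan distance separates: Σwᵢ(|x−xᵢ|+|y−yᵢ|) = Σwᵢ|x−xᵢ| + Σwᵢ|y−yᵢ|, so x and y are optimised independently as 1-D weighted medians.
Total weight W = 263; half = 131.5.
x-coordinate, sorted with cumulative weight:
  x=1 (R, w=90) cum 90
  x=3 (U, w=40) cum 130
  x=4 (V, w=10) cum 140  ← median
  x=8 (S, w=50) cum 190
  x=9 (P, w=8) cum 198
  x=10 (T, w=40) cum 238
  x=11 (Q, w=25) cum 263
⇒ x* = 4
y-coordinate, sorted with cumulative weight:
  y=1 (P, w=8) cum 8
  y=3 (Q, w=25) cum 33
  y=4 (R, w=90) cum 123
  y=5 (U, w=40) cum 163  ← median
  y=8 (V, w=10) cum 173
  y=10 (S, w=50) cum 223
  y=11 (T, w=40) cum 263
⇒ y* = 5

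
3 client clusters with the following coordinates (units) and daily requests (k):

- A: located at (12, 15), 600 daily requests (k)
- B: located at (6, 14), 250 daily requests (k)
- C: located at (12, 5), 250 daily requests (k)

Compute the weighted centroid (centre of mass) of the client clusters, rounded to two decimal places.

The minimiser of Σwᵢ‖p−pᵢ‖² is the weighted centroid p* = (Σwᵢpᵢ)/(Σwᵢ).
Σwᵢ = 1100.
Σwᵢxᵢ = 600·12 + 250·6 + 250·12 = 11700.
Σwᵢyᵢ = 600·15 + 250·14 + 250·5 = 13750.
x* = 11700/1100 = 10.64, y* = 13750/1100 = 12.50.

(10.64, 12.50)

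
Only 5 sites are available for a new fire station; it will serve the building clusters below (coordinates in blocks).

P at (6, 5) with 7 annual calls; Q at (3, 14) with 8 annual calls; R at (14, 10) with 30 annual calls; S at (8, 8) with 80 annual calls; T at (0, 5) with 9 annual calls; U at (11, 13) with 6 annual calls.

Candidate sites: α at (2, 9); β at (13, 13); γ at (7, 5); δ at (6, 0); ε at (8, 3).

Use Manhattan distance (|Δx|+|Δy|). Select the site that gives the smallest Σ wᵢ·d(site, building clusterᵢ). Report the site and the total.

Total weighted distance at each candidate:
  α (2, 9): total = 1186
  β (13, 13): total = 1314
  γ (7, 5): total = 926
  δ (6, 0): total = 1718
  ε (8, 3): total = 1114
Minimum is at γ with total 926 blocks.

γ, total 926 blocks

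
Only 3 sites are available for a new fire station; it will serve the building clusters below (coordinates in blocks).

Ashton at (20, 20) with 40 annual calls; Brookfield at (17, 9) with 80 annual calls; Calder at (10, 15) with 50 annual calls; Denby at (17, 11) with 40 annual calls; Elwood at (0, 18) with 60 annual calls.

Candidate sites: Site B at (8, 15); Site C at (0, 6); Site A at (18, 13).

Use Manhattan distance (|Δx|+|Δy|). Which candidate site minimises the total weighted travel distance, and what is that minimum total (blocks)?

Total weighted distance at each candidate:
  Site B (8, 15): total = 3160
  Site C (0, 6): total = 5510
  Site A (18, 13): total = 2760
Minimum is at Site A with total 2760 blocks.

Site A, total 2760 blocks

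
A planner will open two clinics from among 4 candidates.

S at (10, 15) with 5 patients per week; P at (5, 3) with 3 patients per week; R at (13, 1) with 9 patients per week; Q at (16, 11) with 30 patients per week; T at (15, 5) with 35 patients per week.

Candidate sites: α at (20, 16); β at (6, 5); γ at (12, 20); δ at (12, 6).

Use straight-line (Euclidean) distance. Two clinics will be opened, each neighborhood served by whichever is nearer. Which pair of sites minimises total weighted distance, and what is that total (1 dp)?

{γ, δ}, total 398.4

Evaluate every pair (each demand assigned to the nearer of the two):
  {γ, δ}: total = 398.4
  {β, δ}: total = 401.5
  {α, δ}: total = 417.6
  {α, β}: total = 636.6
  {β, γ}: total = 716.7
  {α, γ}: total = 846.1
Best pair: {γ, δ} with total 398.4.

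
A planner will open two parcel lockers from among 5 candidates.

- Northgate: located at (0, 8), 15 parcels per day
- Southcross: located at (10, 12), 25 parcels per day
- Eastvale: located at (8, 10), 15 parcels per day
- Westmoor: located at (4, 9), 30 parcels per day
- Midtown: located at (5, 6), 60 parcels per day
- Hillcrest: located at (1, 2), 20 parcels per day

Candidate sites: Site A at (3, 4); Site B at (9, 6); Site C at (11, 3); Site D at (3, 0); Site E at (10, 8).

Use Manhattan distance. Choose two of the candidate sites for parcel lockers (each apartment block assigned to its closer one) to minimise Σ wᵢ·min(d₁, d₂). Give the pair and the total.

Evaluate every pair (each demand assigned to the nearer of the two):
  {Site A, Site E}: total = 765
  {Site A, Site B}: total = 855
  {Site B, Site D}: total = 975
  {Site B, Site E}: total = 1000
  {Site A, Site C}: total = 1005
  {Site D, Site E}: total = 1020
  {Site B, Site C}: total = 1115
  {Site A, Site D}: total = 1145
  {Site C, Site E}: total = 1160
  {Site C, Site D}: total = 1425
Best pair: {Site A, Site E} with total 765.

{Site A, Site E}, total 765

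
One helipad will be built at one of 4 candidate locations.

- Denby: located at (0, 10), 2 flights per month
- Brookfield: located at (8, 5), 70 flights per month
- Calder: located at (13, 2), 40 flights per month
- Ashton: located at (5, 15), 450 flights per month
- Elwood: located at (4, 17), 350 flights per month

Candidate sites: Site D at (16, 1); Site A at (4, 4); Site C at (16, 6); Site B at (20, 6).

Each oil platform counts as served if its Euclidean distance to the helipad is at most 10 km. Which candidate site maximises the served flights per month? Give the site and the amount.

Coverage radius r = 10 km; a point is covered iff (Δx)²+(Δy)² ≤ 10² = 100.
  Site D (16, 1): covers {Brookfield, Calder} → 110
  Site A (4, 4): covers {Denby, Brookfield, Calder} → 112
  Site C (16, 6): covers {Brookfield, Calder} → 110
  Site B (20, 6): covers {Calder} → 40
Maximum coverage at Site A: 112 flights per month.

Site A, covering 112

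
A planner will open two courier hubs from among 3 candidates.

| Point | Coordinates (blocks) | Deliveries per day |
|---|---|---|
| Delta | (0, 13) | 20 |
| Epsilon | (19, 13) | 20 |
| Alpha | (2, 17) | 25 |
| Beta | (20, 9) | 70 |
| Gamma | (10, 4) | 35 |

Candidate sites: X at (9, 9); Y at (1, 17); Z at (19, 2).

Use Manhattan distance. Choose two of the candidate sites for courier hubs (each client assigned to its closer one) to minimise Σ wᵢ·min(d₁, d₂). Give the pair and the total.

Evaluate every pair (each demand assigned to the nearer of the two):
  {Y, Z}: total = 1290
  {X, Y}: total = 1385
  {X, Z}: total = 1625
Best pair: {Y, Z} with total 1290.

{Y, Z}, total 1290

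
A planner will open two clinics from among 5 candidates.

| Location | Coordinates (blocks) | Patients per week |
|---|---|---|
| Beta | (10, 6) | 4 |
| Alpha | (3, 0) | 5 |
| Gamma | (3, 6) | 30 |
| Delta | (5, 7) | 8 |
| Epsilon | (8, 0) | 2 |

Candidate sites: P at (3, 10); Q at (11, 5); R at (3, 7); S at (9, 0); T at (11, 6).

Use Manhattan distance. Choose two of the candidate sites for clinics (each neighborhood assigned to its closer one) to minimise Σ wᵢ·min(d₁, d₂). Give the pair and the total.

{R, T}, total 103

Evaluate every pair (each demand assigned to the nearer of the two):
  {R, T}: total = 103
  {Q, R}: total = 105
  {R, S}: total = 106
  {P, R}: total = 137
  {P, S}: total = 220
  {P, T}: total = 232
  {P, Q}: total = 234
  {S, T}: total = 332
  {Q, S}: total = 374
  {Q, T}: total = 381
Best pair: {R, T} with total 103.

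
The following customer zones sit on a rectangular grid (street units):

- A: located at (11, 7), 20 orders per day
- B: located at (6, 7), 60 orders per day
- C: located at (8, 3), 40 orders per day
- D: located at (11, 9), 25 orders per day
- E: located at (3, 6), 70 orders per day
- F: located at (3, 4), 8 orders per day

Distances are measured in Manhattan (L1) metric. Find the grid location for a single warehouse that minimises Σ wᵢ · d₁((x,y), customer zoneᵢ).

(6, 6)

Manhattan distance separates: Σwᵢ(|x−xᵢ|+|y−yᵢ|) = Σwᵢ|x−xᵢ| + Σwᵢ|y−yᵢ|, so x and y are optimised independently as 1-D weighted medians.
Total weight W = 223; half = 111.5.
x-coordinate, sorted with cumulative weight:
  x=3 (E, w=70) cum 70
  x=3 (F, w=8) cum 78
  x=6 (B, w=60) cum 138  ← median
  x=8 (C, w=40) cum 178
  x=11 (A, w=20) cum 198
  x=11 (D, w=25) cum 223
⇒ x* = 6
y-coordinate, sorted with cumulative weight:
  y=3 (C, w=40) cum 40
  y=4 (F, w=8) cum 48
  y=6 (E, w=70) cum 118  ← median
  y=7 (A, w=20) cum 138
  y=7 (B, w=60) cum 198
  y=9 (D, w=25) cum 223
⇒ y* = 6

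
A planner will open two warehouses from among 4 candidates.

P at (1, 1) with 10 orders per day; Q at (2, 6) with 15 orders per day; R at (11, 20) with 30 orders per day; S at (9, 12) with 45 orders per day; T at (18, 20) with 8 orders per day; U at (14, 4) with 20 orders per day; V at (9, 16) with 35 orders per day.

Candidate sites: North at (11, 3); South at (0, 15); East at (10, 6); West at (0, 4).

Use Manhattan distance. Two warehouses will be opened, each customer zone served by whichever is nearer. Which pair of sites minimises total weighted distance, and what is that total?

{East, West}, total 1546

Evaluate every pair (each demand assigned to the nearer of the two):
  {East, West}: total = 1546
  {North, East}: total = 1646
  {South, East}: total = 1671
  {North, South}: total = 1874
  {North, West}: total = 1902
  {South, West}: total = 1934
Best pair: {East, West} with total 1546.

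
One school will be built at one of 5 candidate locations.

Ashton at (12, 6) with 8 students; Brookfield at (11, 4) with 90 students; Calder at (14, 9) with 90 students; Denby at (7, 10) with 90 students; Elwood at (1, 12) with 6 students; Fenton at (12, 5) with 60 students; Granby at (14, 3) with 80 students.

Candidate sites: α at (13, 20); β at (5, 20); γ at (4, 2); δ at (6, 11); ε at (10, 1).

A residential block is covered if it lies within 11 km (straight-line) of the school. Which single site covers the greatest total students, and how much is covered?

ε, covering 418

Coverage radius r = 11 km; a point is covered iff (Δx)²+(Δy)² ≤ 11² = 121.
  α (13, 20): covers {none} → 0
  β (5, 20): covers {Denby, Elwood} → 96
  γ (4, 2): covers {Ashton, Brookfield, Denby, Elwood, Fenton, Granby} → 334
  δ (6, 11): covers {Ashton, Brookfield, Calder, Denby, Elwood, Fenton} → 344
  ε (10, 1): covers {Ashton, Brookfield, Calder, Denby, Fenton, Granby} → 418
Maximum coverage at ε: 418 students.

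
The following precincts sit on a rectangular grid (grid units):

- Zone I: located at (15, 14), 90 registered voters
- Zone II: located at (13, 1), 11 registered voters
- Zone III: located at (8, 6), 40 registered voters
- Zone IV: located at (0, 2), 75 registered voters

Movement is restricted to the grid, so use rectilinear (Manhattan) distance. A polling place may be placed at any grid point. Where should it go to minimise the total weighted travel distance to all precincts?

Manhattan distance separates: Σwᵢ(|x−xᵢ|+|y−yᵢ|) = Σwᵢ|x−xᵢ| + Σwᵢ|y−yᵢ|, so x and y are optimised independently as 1-D weighted medians.
Total weight W = 216; half = 108.
x-coordinate, sorted with cumulative weight:
  x=0 (Zone IV, w=75) cum 75
  x=8 (Zone III, w=40) cum 115  ← median
  x=13 (Zone II, w=11) cum 126
  x=15 (Zone I, w=90) cum 216
⇒ x* = 8
y-coordinate, sorted with cumulative weight:
  y=1 (Zone II, w=11) cum 11
  y=2 (Zone IV, w=75) cum 86
  y=6 (Zone III, w=40) cum 126  ← median
  y=14 (Zone I, w=90) cum 216
⇒ y* = 6

(8, 6)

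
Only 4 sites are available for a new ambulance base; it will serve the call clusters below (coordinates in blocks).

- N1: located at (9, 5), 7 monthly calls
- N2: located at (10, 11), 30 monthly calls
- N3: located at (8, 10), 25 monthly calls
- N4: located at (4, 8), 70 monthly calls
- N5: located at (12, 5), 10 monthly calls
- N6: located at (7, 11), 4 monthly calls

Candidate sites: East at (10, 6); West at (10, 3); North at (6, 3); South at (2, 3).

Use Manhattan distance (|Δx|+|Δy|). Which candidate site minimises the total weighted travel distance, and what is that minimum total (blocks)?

Total weighted distance at each candidate:
  East (10, 6): total = 936
  West (10, 3): total = 1340
  North (6, 3): total = 1226
  South (2, 3): total = 1530
Minimum is at East with total 936 blocks.

East, total 936 blocks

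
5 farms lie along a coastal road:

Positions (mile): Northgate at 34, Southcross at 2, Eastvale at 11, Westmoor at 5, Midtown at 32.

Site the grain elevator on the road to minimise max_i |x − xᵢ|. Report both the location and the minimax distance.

The 1-center on a line is the midpoint of the two extreme points: leftmost at 2, rightmost at 34.
Optimal location = (2 + 34)/2 = 18; maximum distance = (34 − 2)/2 = 16.

location 18, max distance 16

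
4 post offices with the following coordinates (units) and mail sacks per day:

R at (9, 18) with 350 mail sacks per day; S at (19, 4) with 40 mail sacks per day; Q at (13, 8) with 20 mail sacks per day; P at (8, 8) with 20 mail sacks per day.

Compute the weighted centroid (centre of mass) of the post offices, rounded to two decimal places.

(10.07, 15.77)

The minimiser of Σwᵢ‖p−pᵢ‖² is the weighted centroid p* = (Σwᵢpᵢ)/(Σwᵢ).
Σwᵢ = 430.
Σwᵢxᵢ = 350·9 + 40·19 + 20·13 + 20·8 = 4330.
Σwᵢyᵢ = 350·18 + 40·4 + 20·8 + 20·8 = 6780.
x* = 4330/430 = 10.07, y* = 6780/430 = 15.77.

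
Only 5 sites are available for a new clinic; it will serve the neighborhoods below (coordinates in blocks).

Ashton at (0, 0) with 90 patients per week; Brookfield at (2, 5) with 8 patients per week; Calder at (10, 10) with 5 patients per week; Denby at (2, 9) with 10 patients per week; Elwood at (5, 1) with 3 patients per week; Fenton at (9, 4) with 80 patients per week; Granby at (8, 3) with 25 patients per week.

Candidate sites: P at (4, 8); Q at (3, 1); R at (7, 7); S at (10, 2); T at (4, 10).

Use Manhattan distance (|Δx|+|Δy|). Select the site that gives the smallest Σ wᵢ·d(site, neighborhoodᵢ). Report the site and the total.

Total weighted distance at each candidate:
  P (4, 8): total = 2159
  Q (3, 1): total = 1471
  R (7, 7): total = 1965
  S (10, 2): total = 1691
  T (4, 10): total = 2561
Minimum is at Q with total 1471 blocks.

Q, total 1471 blocks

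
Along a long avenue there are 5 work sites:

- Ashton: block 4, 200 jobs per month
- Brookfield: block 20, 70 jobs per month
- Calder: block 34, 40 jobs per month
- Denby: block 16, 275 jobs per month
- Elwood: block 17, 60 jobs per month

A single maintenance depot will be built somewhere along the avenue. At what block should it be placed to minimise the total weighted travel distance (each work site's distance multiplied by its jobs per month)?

For a sum of weighted absolute distances on a line, the optimum is the weighted median (not the mean). Total weight W = 645; half-weight = 322.5.
Sort by position and accumulate weight:
  block 4 (Ashton, w=200) → cum 200
  block 16 (Denby, w=275) → cum 475  ≥ 322.5 → median here
  block 17 (Elwood, w=60) → cum 535
  block 20 (Brookfield, w=70) → cum 605
  block 34 (Calder, w=40) → cum 645
Optimal location: block 16.

x = 16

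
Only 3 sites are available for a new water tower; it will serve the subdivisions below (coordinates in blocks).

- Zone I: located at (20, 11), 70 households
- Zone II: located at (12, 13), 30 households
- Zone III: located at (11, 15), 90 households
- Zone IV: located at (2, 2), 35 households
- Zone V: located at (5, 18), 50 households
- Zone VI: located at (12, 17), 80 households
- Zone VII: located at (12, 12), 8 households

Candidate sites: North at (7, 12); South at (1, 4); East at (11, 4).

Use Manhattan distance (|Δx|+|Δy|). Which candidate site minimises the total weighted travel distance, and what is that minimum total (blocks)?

North, total 3555 blocks

Total weighted distance at each candidate:
  North (7, 12): total = 3555
  South (1, 4): total = 7387
  East (11, 4): total = 4987
Minimum is at North with total 3555 blocks.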